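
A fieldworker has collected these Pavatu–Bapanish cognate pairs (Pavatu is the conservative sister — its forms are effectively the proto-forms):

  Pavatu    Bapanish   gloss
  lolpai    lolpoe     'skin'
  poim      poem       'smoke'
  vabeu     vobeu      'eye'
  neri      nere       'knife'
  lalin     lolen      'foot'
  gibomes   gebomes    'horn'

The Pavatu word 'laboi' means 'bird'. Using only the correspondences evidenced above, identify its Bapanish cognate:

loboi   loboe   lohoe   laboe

loboe

vabeu ~ vobeu — Pavatu a corresponds to Bapanish o after a consonant, before a labial obstruent.
lolpai ~ lolpoe — Pavatu i corresponds to Bapanish e word-finally.
Applying these to Pavatu 'laboi':
  laboi → loboi   (a→o after a consonant, before a labial obstruent)
  loboi → loboe   (i→e word-finally)
So the Bapanish cognate is 'loboe'.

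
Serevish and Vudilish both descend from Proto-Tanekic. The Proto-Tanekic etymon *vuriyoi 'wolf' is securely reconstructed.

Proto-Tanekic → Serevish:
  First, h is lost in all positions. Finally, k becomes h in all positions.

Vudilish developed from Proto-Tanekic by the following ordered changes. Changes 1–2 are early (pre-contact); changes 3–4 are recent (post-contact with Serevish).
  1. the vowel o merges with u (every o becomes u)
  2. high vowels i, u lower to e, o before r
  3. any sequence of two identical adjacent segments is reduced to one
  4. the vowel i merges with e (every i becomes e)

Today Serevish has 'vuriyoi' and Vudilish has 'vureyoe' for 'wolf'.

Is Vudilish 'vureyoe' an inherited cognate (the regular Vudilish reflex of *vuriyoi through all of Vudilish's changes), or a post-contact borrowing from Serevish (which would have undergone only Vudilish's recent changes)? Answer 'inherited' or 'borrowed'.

borrowed

If inherited, *vuriyoi would pass through all of Vudilish's changes:
Vudilish: start from *vuriyoi.
  rule 1 (vowel merger): vuriyoi → vuriyui
  rule 2 (pre-rhotic lowering): vuriyui → voriyui
  rule 3: no change — voriyui
  rule 4 (vowel merger): voriyui → voreyue
  ⇒ Vudilish voreyue
If borrowed from Serevish 'vuriyoi' after the early changes, it would undergo only the recent ones:
  rule 3 (degemination): no change (vuriyoi)
  rule 4 (vowel merger): vuriyoi → vureyoe
  ⇒ as a loan: vureyoe
Vudilish 'vureyoe' matches the loan outcome 'vureyoe', not the inherited 'voreyue' — it skipped the early Vudilish changes, so it was borrowed from Serevish.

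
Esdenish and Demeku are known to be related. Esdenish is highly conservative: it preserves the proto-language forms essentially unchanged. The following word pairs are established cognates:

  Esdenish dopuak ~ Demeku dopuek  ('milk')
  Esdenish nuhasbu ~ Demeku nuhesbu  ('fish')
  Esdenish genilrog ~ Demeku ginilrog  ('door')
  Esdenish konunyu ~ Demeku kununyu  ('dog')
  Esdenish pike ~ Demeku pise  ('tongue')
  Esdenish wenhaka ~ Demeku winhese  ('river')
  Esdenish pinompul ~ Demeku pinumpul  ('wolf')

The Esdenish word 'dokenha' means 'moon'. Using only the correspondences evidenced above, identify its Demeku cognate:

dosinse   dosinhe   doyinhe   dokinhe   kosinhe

dosinhe

pike ~ pise — Esdenish k corresponds to Demeku s between vowels (before a front vowel).
genilrog ~ ginilrog, wenhaka ~ winhese — Esdenish e corresponds to Demeku i after a consonant, before a nasal.
wenhaka ~ winhese — Esdenish a corresponds to Demeku e word-finally.
Applying these to Esdenish 'dokenha':
  dokenha → dosenha   (k→s between vowels (before a front vowel))
  dosenha → dosinha   (e→i after a consonant, before a nasal)
  dosinha → dosinhe   (a→e word-finally)
So the Demeku cognate is 'dosinhe'.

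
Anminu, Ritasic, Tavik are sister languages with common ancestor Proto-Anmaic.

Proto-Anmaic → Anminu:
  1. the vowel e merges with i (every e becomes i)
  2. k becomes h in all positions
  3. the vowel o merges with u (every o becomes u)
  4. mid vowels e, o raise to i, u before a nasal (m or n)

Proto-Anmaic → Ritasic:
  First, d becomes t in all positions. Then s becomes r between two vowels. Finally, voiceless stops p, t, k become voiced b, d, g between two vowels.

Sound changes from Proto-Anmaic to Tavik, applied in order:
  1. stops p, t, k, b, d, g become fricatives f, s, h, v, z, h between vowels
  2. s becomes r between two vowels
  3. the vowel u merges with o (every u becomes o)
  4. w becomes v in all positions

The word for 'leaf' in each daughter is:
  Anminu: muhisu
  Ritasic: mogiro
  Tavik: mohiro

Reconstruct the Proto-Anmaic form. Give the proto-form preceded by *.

Position 2: Anminu has u, Ritasic has o, Tavik has o. Ritasic preserves o here (none of its changes turn any other segment into o), so the proto-segment is *o.
Position 3: Anminu has h, Ritasic has g, Tavik has h. Taking the neighbouring segments as reconstructed: Anminu h could go back to *k or *h; Ritasic g could go back to *k or *g; Tavik h could go back to *k or *g or *h — the one source consistent with every daughter is *k.
Position 5: Anminu has s, Ritasic has r, Tavik has r. Anminu preserves s here (none of its changes turn any other segment into s), so the proto-segment is *s.
Continuing position by position gives *mokiso; check it forward:
Anminu: *mokiso > mohiso > muhisu  (by unconditioned shift, vowel merger)
Ritasic: start from *mokiso.
  rule 1: no change — mokiso
  rule 2 (rhotacism): mokiso → mokiro
  rule 3 (intervocalic voicing): mokiro → mogiro
  ⇒ Ritasic mogiro
Tavik: *mokiso
  mokiso → mohiso   [intervocalic lenition]
  mohiso → mohiro   [rhotacism]
  mohiro (rule 3 does not apply)
  mohiro (rule 4 does not apply)
  giving Tavik mohiro.
*mokiso is the unique common source.

*mokiso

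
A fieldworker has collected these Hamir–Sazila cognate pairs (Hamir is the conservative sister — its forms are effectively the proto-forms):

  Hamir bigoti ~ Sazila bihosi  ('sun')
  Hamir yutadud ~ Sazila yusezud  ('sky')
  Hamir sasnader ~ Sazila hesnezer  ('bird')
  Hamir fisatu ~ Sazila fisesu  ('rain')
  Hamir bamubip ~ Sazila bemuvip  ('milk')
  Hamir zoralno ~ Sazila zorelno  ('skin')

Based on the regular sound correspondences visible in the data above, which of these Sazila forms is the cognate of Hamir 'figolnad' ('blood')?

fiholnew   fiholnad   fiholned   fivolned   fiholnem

fiholned

bigoti ~ bihosi — Hamir g corresponds to Sazila h between vowels (before a back vowel).
yutadud ~ yusezud, sasnader ~ hesnezer — Hamir a corresponds to Sazila e after a consonant, before a consonant other than r, m, n, p, b, f, v.
Applying these to Hamir 'figolnad':
  figolnad → fiholnad   (g→h between vowels (before a back vowel))
  fiholnad → fiholned   (a→e after a consonant, before a consonant other than r, m, n, p, b, f, v)
So the Sazila cognate is 'fiholned'.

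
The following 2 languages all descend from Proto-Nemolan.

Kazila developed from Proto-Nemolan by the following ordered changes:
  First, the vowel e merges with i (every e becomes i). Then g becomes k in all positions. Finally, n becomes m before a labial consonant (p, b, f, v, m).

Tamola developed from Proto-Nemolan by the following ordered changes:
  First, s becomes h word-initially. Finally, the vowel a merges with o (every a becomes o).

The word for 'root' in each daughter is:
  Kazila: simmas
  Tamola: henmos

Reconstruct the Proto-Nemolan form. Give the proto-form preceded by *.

Position 5: Kazila has a, Tamola has o. Kazila preserves a here (none of its changes turn any other segment into a), so the proto-segment is *a.
Position 3: Kazila has m, Tamola has n. Tamola preserves n here (none of its changes turn any other segment into n), so the proto-segment is *n.
Verify the candidate proto-form against each daughter:
Kazila: start from *senmas.
  rule 1 (vowel merger): senmas → sinmas
  rule 2: no change — sinmas
  rule 3 (nasal place assimilation): sinmas → simmas
  ⇒ Kazila simmas
Tamola: *senmas
  senmas → henmas   [debuccalisation]
  henmas → henmos   [vowel merger]
  giving Tamola henmos.
No other proto-form is consistent with every reflex, so the reconstruction is *senmas.

*senmas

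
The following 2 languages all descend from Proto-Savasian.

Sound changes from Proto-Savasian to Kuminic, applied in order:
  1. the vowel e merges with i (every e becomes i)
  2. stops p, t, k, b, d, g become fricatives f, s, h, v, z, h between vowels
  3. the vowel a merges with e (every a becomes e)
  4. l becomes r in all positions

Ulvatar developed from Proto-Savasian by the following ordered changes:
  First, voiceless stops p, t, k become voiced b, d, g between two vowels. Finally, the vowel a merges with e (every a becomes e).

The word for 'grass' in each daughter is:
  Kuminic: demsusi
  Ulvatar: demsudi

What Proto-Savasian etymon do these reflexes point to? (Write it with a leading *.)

*damsuti

Position 2: Kuminic has e, Ulvatar has e. In Kuminic, e can only continue *a, so the proto-segment is *a.
Position 6: Kuminic has s, Ulvatar has d. Taking the neighbouring segments as reconstructed: Kuminic s could go back to *t or *s; Ulvatar d could go back to *t or *d — the one source consistent with every daughter is *t.
Verify the candidate proto-form against each daughter:
Kuminic: *damsuti > damsusi > demsusi  (by intervocalic lenition, vowel merger)
Ulvatar: start from *damsuti.
  rule 1 (intervocalic voicing): damsuti → damsudi
  rule 2 (vowel merger): damsudi → demsudi
  ⇒ Ulvatar demsudi
No other proto-form is consistent with every reflex, so the reconstruction is *damsuti.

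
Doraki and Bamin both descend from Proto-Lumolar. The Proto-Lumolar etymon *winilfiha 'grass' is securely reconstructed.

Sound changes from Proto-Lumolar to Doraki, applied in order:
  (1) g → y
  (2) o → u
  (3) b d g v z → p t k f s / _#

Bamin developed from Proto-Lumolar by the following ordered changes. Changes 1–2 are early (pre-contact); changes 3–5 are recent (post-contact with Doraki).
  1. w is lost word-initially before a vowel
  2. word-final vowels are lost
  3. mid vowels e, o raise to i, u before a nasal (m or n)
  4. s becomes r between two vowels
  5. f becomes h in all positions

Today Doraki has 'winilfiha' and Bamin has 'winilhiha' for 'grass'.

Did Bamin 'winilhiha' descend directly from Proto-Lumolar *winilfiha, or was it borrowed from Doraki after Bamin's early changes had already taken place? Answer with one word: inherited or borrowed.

borrowed

If inherited, *winilfiha would pass through all of Bamin's changes:
Bamin: *winilfiha
  winilfiha → inilfiha   [glide loss]
  inilfiha → inilfih   [apocope]
  inilfih (rule 3 does not apply)
  inilfih (rule 4 does not apply)
  inilfih → inilhih   [unconditioned shift]
  giving Bamin inilhih.
If borrowed from Doraki 'winilfiha' after the early changes, it would undergo only the recent ones:
  rule 3 (pre-nasal raising): no change (winilfiha)
  rule 4 (rhotacism): no change (winilfiha)
  rule 5 (unconditioned shift): winilfiha → winilhiha
  ⇒ as a loan: winilhiha
Bamin 'winilhiha' matches the loan outcome 'winilhiha', not the inherited 'inilhih' — it skipped the early Bamin changes, so it was borrowed from Doraki.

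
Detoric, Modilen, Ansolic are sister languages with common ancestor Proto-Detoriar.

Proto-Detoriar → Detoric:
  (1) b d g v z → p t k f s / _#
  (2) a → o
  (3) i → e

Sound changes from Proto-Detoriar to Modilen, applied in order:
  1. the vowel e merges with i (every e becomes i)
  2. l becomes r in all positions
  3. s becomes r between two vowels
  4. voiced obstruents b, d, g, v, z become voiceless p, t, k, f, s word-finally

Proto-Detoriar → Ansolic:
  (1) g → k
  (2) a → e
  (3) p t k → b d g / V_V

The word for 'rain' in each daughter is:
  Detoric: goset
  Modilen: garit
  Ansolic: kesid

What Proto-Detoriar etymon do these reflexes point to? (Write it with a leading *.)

Position 2: Detoric has o, Modilen has a, Ansolic has e. Modilen preserves a here (none of its changes turn any other segment into a), so the proto-segment is *a.
Position 5: Detoric has t, Modilen has t, Ansolic has d. Taking the neighbouring segments as reconstructed: Detoric t could go back to *t or *d; Modilen t could go back to *t or *d; Ansolic d can only go back to *d — the one source consistent with every daughter is *d.
Continuing position by position gives *gasid; check it forward:
Detoric: *gasid > gasit > gosit > goset  (by final devoicing, vowel merger, vowel merger)
Modilen: start from *gasid.
  rule 1: no change — gasid
  rule 2: no change — gasid
  rule 3 (rhotacism): gasid → garid
  rule 4 (final devoicing): garid → garit
  ⇒ Modilen garit
Ansolic: start from *gasid.
  rule 1 (unconditioned shift): gasid → kasid
  rule 2 (vowel merger): kasid → kesid
  rule 3: no change — kesid
  ⇒ Ansolic kesid
No other proto-form is consistent with every reflex, so the reconstruction is *gasid.

*gasid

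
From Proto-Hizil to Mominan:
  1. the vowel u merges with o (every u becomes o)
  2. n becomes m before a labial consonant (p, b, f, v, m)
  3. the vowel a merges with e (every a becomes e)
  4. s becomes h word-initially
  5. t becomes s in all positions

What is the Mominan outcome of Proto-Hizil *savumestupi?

Mominan: *savumestupi
  savumestupi → savomestopi   [vowel merger]
  savomestopi (rule 2 does not apply)
  savomestopi → sevomestopi   [vowel merger]
  sevomestopi → hevomestopi   [debuccalisation]
  hevomestopi → hevomessopi   [unconditioned shift]
  giving Mominan hevomessopi.

hevomessopi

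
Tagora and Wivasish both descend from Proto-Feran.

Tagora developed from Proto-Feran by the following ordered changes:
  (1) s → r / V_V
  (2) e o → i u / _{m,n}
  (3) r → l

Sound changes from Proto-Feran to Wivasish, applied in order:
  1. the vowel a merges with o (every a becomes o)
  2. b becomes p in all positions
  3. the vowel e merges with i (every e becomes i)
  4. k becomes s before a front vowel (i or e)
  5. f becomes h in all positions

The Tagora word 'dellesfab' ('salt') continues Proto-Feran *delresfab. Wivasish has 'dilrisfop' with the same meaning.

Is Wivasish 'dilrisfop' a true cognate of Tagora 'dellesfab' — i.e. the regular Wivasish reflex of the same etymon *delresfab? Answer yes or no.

Derive the expected Wivasish reflex of *delresfab:
Wivasish: start from *delresfab.
  rule 1 (vowel merger): delresfab → delresfob
  rule 2 (unconditioned shift): delresfob → delresfop
  rule 3 (vowel merger): delresfop → dilrisfop
  rule 4: no change — dilrisfop
  rule 5 (unconditioned shift): dilrisfop → dilrishop
  ⇒ Wivasish dilrishop
The regular Wivasish reflex would be 'dilrishop', but the attested form is 'dilrisfop'. The correspondence is irregular, so they are not cognates (the Wivasish form has a different source).

no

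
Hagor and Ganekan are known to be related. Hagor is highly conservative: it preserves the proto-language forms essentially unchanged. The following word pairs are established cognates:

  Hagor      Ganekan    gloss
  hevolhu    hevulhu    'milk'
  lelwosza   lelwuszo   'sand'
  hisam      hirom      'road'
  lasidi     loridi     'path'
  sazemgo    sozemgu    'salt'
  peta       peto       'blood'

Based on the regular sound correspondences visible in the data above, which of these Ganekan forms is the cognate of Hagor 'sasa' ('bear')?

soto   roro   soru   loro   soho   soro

lasidi ~ loridi, sazemgo ~ sozemgu — Hagor a corresponds to Ganekan o after a consonant, before a consonant other than r, m, n, p, b, f, v.
hisam ~ hirom — Hagor s corresponds to Ganekan r between vowels (before a back vowel).
lelwosza ~ lelwuszo, peta ~ peto — Hagor a corresponds to Ganekan o word-finally.
Applying these to Hagor 'sasa':
  sasa → sosa   (a→o after a consonant, before a consonant other than r, m, n, p, b, f, v)
  sosa → sora   (s→r between vowels (before a back vowel))
  sora → soro   (a→o word-finally)
So the Ganekan cognate is 'soro'.

soro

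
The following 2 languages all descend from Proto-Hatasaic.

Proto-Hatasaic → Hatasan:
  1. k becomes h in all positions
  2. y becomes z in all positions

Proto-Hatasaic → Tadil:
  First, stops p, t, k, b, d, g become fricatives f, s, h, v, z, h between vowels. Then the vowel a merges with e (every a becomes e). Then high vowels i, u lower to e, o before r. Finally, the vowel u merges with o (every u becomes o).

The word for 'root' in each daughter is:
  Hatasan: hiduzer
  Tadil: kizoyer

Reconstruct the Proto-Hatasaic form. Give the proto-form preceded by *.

*kiduyer

Position 3: Hatasan has d, Tadil has z. Hatasan preserves d here (none of its changes turn any other segment into d), so the proto-segment is *d.
Position 1: Hatasan has h, Tadil has k. Tadil preserves k here (none of its changes turn any other segment into k), so the proto-segment is *k.
Position 5: Hatasan has z, Tadil has y. Tadil preserves y here (none of its changes turn any other segment into y), so the proto-segment is *y.
Continuing position by position gives *kiduyer; check it forward:
Hatasan: *kiduyer
  kiduyer → hiduyer   [unconditioned shift]
  hiduyer → hiduzer   [unconditioned shift]
  giving Hatasan hiduzer.
Tadil: *kiduyer
  kiduyer → kizuyer   [intervocalic lenition]
  kizuyer (rule 2 does not apply)
  kizuyer (rule 3 does not apply)
  kizuyer → kizoyer   [vowel merger]
  giving Tadil kizoyer.
*kiduyer is the unique common source.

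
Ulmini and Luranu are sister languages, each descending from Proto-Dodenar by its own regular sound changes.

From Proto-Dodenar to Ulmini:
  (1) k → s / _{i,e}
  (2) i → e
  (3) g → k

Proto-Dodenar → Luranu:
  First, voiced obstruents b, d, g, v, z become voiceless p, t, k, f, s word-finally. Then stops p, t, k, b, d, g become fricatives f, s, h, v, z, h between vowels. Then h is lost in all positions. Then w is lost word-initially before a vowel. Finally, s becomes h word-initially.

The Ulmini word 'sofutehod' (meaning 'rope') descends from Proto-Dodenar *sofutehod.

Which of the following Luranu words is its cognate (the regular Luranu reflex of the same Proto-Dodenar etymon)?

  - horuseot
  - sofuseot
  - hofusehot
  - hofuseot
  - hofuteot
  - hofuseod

hofuseot

Luranu: *sofutehod
  sofutehod → sofutehot   [final devoicing]
  sofutehot → sofusehot   [intervocalic lenition]
  sofusehot → sofuseot   [h-loss]
  sofuseot (rule 4 does not apply)
  sofuseot → hofuseot   [debuccalisation]
  giving Luranu hofuseot.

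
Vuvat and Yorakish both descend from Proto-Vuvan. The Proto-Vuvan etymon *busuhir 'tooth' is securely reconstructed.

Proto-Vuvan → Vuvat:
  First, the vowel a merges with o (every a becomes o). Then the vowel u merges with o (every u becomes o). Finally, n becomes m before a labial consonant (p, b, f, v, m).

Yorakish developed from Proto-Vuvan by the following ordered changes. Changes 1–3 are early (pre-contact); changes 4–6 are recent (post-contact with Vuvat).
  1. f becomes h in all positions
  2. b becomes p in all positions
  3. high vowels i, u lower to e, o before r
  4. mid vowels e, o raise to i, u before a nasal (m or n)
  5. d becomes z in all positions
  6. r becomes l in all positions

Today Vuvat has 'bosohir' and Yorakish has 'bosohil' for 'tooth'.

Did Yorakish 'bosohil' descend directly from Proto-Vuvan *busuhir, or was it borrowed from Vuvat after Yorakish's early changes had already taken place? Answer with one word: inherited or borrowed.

borrowed

If inherited, *busuhir would pass through all of Yorakish's changes:
Yorakish: *busuhir > pusuhir > pusuher > pusuhel  (by unconditioned shift, pre-rhotic lowering, unconditioned shift)
If borrowed from Vuvat 'bosohir' after the early changes, it would undergo only the recent ones:
  rule 4 (pre-nasal raising): no change (bosohir)
  rule 5 (unconditioned shift): no change (bosohir)
  rule 6 (unconditioned shift): bosohir → bosohil
  ⇒ as a loan: bosohil
Yorakish 'bosohil' matches the loan outcome 'bosohil', not the inherited 'pusuhel' — it skipped the early Yorakish changes, so it was borrowed from Vuvat.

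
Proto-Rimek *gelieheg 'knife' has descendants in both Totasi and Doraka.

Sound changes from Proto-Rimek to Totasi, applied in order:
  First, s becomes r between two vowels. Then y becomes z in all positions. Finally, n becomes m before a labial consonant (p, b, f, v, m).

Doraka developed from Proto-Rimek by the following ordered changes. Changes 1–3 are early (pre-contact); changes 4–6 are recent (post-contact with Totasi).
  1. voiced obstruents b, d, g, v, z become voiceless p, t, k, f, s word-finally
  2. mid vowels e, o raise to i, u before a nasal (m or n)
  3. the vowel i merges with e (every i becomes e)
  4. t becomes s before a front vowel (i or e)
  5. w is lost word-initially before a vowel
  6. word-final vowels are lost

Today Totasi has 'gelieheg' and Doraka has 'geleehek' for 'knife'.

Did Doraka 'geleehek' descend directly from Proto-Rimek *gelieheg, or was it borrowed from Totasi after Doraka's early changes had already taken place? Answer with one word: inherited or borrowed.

If inherited, *gelieheg would pass through all of Doraka's changes:
Doraka: *gelieheg
  gelieheg → geliehek   [final devoicing]
  geliehek (rule 2 does not apply)
  geliehek → geleehek   [vowel merger]
  geleehek (rule 4 does not apply)
  geleehek (rule 5 does not apply)
  geleehek (rule 6 does not apply)
  giving Doraka geleehek.
If borrowed from Totasi 'gelieheg' after the early changes, it would undergo only the recent ones:
  rule 4 (palatalisation): no change (gelieheg)
  rule 5 (glide loss): no change (gelieheg)
  rule 6 (apocope): no change (gelieheg)
  ⇒ as a loan: gelieheg
Doraka 'geleehek' matches the inherited outcome exactly, so it is an inherited cognate, not a loan.

inherited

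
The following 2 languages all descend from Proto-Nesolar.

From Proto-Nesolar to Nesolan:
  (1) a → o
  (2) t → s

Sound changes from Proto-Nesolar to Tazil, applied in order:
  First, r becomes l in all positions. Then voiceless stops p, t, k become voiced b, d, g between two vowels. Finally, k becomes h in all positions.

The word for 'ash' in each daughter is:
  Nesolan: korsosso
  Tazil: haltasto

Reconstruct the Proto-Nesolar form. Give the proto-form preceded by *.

Position 7: Nesolan has s, Tazil has t. Tazil preserves t here (none of its changes turn any other segment into t), so the proto-segment is *t.
Position 5: Nesolan has o, Tazil has a. Tazil preserves a here (none of its changes turn any other segment into a), so the proto-segment is *a.
Continuing position by position gives *kartasto; check it forward:
Nesolan: *kartasto > kortosto > korsosso  (by vowel merger, unconditioned shift)
Tazil: *kartasto > kaltasto > haltasto  (by unconditioned shift, unconditioned shift)
No other proto-form is consistent with every reflex, so the reconstruction is *kartasto.

*kartasto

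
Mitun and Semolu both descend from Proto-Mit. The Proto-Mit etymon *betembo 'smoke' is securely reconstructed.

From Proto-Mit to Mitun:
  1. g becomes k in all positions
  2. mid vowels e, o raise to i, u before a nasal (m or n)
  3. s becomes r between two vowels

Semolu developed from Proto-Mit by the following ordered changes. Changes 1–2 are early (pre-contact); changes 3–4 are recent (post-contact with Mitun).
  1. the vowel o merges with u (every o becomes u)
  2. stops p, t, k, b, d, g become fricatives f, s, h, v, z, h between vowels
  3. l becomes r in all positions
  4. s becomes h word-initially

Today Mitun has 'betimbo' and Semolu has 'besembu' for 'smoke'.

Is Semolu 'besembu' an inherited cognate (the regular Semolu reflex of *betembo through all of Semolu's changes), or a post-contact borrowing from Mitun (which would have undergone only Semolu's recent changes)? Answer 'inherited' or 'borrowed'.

inherited

If inherited, *betembo would pass through all of Semolu's changes:
Semolu: *betembo > betembu > besembu  (by vowel merger, intervocalic lenition)
If borrowed from Mitun 'betimbo' after the early changes, it would undergo only the recent ones:
  rule 3 (unconditioned shift): no change (betimbo)
  rule 4 (debuccalisation): no change (betimbo)
  ⇒ as a loan: betimbo
Semolu 'besembu' matches the inherited outcome exactly, so it is an inherited cognate, not a loan.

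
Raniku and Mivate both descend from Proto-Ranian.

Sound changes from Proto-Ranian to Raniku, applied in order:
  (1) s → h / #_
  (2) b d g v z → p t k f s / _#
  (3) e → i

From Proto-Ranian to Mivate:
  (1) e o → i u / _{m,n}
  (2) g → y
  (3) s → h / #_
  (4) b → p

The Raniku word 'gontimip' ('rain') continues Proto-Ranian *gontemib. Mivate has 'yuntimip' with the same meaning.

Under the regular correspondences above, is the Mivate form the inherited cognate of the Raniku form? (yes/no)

Derive the expected Mivate reflex of *gontemib:
Mivate: start from *gontemib.
  rule 1 (pre-nasal raising): gontemib → guntimib
  rule 2 (unconditioned shift): guntimib → yuntimib
  rule 3: no change — yuntimib
  rule 4 (unconditioned shift): yuntimib → yuntimip
  ⇒ Mivate yuntimip
Mivate 'yuntimip' matches the regular reflex exactly, so the pair is cognate.

yes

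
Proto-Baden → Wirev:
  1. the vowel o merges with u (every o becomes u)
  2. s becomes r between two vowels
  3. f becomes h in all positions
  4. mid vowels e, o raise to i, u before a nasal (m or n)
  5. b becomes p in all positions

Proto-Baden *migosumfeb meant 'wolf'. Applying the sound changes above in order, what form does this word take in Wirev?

migurumhep

Wirev: start from *migosumfeb.
  rule 1 (vowel merger): migosumfeb → migusumfeb
  rule 2 (rhotacism): migusumfeb → migurumfeb
  rule 3 (unconditioned shift): migurumfeb → migurumheb
  rule 4: no change — migurumheb
  rule 5 (unconditioned shift): migurumheb → migurumhep
  ⇒ Wirev migurumhep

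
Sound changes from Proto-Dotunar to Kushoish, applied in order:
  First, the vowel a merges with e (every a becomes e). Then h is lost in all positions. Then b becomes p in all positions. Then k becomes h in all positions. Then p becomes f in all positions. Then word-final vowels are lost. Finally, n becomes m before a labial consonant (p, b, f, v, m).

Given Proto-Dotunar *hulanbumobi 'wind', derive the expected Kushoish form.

Kushoish: *hulanbumobi > hulenbumobi > ulenbumobi > ulenpumopi > ulenfumofi > ulenfumof > ulemfumof  (by vowel merger, h-loss, unconditioned shift, unconditioned shift, apocope, nasal place assimilation)

ulemfumof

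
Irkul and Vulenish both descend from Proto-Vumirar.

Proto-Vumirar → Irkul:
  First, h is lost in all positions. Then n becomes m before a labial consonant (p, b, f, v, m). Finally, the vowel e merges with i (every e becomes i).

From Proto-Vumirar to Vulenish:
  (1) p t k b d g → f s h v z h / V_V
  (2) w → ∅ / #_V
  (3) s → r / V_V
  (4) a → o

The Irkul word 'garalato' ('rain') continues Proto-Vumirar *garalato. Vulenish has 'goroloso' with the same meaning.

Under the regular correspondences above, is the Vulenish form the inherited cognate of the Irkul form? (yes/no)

no

Derive the expected Vulenish reflex of *garalato:
Vulenish: start from *garalato.
  rule 1 (intervocalic lenition): garalato → garalaso
  rule 2: no change — garalaso
  rule 3 (rhotacism): garalaso → garalaro
  rule 4 (vowel merger): garalaro → goroloro
  ⇒ Vulenish goroloro
The regular Vulenish reflex would be 'goroloro', but the attested form is 'goroloso'. The correspondence is irregular, so they are not cognates (the Vulenish form has a different source).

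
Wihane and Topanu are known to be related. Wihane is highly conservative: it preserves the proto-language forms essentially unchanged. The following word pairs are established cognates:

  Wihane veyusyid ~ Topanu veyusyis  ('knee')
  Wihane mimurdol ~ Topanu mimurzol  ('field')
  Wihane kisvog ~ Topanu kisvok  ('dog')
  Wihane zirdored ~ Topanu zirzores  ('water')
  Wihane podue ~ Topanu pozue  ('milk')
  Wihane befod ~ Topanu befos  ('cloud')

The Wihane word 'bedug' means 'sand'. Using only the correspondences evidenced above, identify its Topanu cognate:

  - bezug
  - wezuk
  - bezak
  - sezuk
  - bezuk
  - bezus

podue ~ pozue — Wihane d corresponds to Topanu z between vowels (before a back vowel).
kisvog ~ kisvok — Wihane g corresponds to Topanu k word-finally.
Applying these to Wihane 'bedug':
  bedug → bezug   (d→z between vowels (before a back vowel))
  bezug → bezuk   (g→k word-finally)
So the Topanu cognate is 'bezuk'.

bezuk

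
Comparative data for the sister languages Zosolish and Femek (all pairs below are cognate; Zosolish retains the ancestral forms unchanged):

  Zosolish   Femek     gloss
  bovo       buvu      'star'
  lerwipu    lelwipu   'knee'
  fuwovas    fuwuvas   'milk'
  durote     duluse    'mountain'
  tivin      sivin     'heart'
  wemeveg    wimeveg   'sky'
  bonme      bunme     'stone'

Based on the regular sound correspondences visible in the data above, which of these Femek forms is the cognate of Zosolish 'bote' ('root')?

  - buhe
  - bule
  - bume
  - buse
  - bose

durote ~ duluse — Zosolish o corresponds to Femek u after a consonant, before a consonant other than r, m, n, p, b, f, v.
durote ~ duluse — Zosolish t corresponds to Femek s between vowels (before a front vowel).
Applying these to Zosolish 'bote':
  bote → bute   (o→u after a consonant, before a consonant other than r, m, n, p, b, f, v)
  bute → buse   (t→s between vowels (before a front vowel))
So the Femek cognate is 'buse'.

buse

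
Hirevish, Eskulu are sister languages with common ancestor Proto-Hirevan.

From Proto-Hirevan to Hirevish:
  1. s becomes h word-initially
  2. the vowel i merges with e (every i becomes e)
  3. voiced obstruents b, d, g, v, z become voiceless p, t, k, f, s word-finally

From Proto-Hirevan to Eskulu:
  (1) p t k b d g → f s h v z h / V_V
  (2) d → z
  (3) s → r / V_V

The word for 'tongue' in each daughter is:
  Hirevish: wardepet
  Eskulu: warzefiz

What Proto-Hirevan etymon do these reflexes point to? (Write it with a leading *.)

Position 8: Hirevish has t, Eskulu has z. Taking the neighbouring segments as reconstructed: Hirevish t could go back to *t or *d; Eskulu z could go back to *d or *z — the one source consistent with every daughter is *d.
Position 4: Hirevish has d, Eskulu has z. Hirevish preserves d here (none of its changes turn any other segment into d), so the proto-segment is *d.
Position 7: Hirevish has e, Eskulu has i. Eskulu preserves i here (none of its changes turn any other segment into i), so the proto-segment is *i.
Continuing position by position gives *wardepid; check it forward:
Hirevish: *wardepid > wardeped > wardepet  (by vowel merger, final devoicing)
Eskulu: *wardepid
  wardepid → wardefid   [intervocalic lenition]
  wardefid → warzefiz   [unconditioned shift]
  warzefiz (rule 3 does not apply)
  giving Eskulu warzefiz.
No other proto-form is consistent with every reflex, so the reconstruction is *wardepid.

*wardepid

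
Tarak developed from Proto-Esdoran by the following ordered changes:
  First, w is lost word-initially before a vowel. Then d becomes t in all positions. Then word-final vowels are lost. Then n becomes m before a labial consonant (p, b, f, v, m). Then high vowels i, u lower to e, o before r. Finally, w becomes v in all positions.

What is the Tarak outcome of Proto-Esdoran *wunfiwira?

umfiver

Tarak: start from *wunfiwira.
  rule 1 (glide loss): wunfiwira → unfiwira
  rule 2: no change — unfiwira
  rule 3 (apocope): unfiwira → unfiwir
  rule 4 (nasal place assimilation): unfiwir → umfiwir
  rule 5 (pre-rhotic lowering): umfiwir → umfiwer
  rule 6 (unconditioned shift): umfiwer → umfiver
  ⇒ Tarak umfiver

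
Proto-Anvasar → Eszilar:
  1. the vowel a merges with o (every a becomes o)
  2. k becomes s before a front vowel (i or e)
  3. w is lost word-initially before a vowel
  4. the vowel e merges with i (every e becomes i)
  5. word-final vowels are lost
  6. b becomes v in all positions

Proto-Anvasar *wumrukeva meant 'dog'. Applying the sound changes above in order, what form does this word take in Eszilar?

Eszilar: *wumrukeva
  wumrukeva → wumrukevo   [vowel merger]
  wumrukevo → wumrusevo   [palatalisation]
  wumrusevo → umrusevo   [glide loss]
  umrusevo → umrusivo   [vowel merger]
  umrusivo → umrusiv   [apocope]
  umrusiv (rule 6 does not apply)
  giving Eszilar umrusiv.

umrusiv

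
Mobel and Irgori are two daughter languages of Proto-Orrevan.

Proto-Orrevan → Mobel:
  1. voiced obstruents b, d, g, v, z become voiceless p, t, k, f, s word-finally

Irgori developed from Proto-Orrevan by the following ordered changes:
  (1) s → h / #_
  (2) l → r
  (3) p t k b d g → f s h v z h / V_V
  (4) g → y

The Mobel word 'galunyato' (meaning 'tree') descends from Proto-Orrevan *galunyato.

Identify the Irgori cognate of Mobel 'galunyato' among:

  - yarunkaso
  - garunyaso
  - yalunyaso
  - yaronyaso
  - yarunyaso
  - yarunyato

yarunyaso

Irgori: *galunyato
  galunyato (rule 1 does not apply)
  galunyato → garunyato   [unconditioned shift]
  garunyato → garunyaso   [intervocalic lenition]
  garunyaso → yarunyaso   [unconditioned shift]
  giving Irgori yarunyaso.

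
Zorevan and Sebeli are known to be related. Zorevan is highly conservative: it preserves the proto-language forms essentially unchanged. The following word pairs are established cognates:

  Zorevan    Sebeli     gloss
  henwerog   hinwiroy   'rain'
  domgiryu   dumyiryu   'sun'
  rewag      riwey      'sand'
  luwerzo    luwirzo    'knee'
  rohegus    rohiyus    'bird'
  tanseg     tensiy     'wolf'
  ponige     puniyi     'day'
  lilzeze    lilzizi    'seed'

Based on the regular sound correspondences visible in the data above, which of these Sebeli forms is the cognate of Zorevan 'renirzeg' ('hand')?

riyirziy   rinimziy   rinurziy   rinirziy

henwerog ~ hinwiroy — Zorevan e corresponds to Sebeli i after a consonant, before a nasal.
rewag ~ riwey, rohegus ~ rohiyus — Zorevan e corresponds to Sebeli i after a consonant, before a consonant other than r, m, n, p, b, f, v.
henwerog ~ hinwiroy, rewag ~ riwey — Zorevan g corresponds to Sebeli y word-finally.
Applying these to Zorevan 'renirzeg':
  renirzeg → rinirzeg   (e→i after a consonant, before a nasal)
  rinirzeg → rinirzig   (e→i after a consonant, before a consonant other than r, m, n, p, b, f, v)
  rinirzig → rinirziy   (g→y word-finally)
So the Sebeli cognate is 'rinirziy'.

rinirziy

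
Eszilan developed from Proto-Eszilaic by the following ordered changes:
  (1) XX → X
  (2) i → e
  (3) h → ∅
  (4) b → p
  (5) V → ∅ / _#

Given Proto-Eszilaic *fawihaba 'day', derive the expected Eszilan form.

Eszilan: *fawihaba
  fawihaba (rule 1 does not apply)
  fawihaba → fawehaba   [vowel merger]
  fawehaba → faweaba   [h-loss]
  faweaba → faweapa   [unconditioned shift]
  faweapa → faweap   [apocope]
  giving Eszilan faweap.

faweap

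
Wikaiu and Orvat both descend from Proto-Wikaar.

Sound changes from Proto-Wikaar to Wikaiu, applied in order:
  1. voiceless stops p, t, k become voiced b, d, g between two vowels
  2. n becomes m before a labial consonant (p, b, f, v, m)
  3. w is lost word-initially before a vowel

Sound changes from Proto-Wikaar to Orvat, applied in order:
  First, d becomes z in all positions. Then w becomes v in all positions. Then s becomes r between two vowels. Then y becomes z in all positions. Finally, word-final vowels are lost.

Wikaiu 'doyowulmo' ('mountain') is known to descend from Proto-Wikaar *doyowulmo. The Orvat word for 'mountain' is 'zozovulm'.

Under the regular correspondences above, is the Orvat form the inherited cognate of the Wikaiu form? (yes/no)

Derive the expected Orvat reflex of *doyowulmo:
Orvat: *doyowulmo > zoyowulmo > zoyovulmo > zozovulmo > zozovulm  (by unconditioned shift, unconditioned shift, unconditioned shift, apocope)
Orvat 'zozovulm' matches the regular reflex exactly, so the pair is cognate.

yes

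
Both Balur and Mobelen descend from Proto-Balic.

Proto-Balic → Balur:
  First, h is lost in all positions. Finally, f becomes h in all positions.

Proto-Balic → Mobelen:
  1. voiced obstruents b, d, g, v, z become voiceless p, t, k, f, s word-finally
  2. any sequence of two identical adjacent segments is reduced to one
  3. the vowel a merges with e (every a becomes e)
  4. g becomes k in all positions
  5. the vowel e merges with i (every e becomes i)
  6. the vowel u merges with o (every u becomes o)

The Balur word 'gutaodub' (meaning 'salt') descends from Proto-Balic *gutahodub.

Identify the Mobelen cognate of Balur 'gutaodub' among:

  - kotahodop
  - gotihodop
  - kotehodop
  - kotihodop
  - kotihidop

Mobelen: *gutahodub > gutahodup > gutehodup > kutehodup > kutihodup > kotihodop  (by final devoicing, vowel merger, unconditioned shift, vowel merger, vowel merger)
Only 'kotihodop' matches the regular Mobelen development of *gutahodub.

kotihodop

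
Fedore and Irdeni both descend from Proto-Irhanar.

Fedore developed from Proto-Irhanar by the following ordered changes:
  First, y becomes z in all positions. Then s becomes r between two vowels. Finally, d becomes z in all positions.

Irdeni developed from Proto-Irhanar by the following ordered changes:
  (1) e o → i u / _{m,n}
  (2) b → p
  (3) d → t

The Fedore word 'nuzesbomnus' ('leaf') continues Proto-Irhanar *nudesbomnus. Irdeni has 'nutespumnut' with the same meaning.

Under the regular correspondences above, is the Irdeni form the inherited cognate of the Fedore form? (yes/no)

Derive the expected Irdeni reflex of *nudesbomnus:
Irdeni: start from *nudesbomnus.
  rule 1 (pre-nasal raising): nudesbomnus → nudesbumnus
  rule 2 (unconditioned shift): nudesbumnus → nudespumnus
  rule 3 (unconditioned shift): nudespumnus → nutespumnus
  ⇒ Irdeni nutespumnus
The regular Irdeni reflex would be 'nutespumnus', but the attested form is 'nutespumnut'. The correspondence is irregular, so they are not cognates (the Irdeni form has a different source).

no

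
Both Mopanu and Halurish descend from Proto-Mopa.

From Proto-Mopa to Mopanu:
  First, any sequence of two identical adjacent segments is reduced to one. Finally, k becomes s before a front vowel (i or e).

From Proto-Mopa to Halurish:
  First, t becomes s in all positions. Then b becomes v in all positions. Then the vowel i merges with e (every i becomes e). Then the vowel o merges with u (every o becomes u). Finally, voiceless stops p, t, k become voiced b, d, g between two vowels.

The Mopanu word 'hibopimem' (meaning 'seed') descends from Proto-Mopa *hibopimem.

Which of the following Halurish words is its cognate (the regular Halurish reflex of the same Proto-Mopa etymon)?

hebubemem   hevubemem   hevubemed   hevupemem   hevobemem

hevubemem

Halurish: start from *hibopimem.
  rule 1: no change — hibopimem
  rule 2 (unconditioned shift): hibopimem → hivopimem
  rule 3 (vowel merger): hivopimem → hevopemem
  rule 4 (vowel merger): hevopemem → hevupemem
  rule 5 (intervocalic voicing): hevupemem → hevubemem
  ⇒ Halurish hevubemem
The other candidates each miss or misapply at least one Halurish change.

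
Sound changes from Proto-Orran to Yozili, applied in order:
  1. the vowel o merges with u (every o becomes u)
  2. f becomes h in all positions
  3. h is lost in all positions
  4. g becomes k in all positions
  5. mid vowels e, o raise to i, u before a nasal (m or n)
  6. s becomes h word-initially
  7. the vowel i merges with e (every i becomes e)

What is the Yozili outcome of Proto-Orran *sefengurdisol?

heenkurdesul

Yozili: *sefengurdisol > sefengurdisul > sehengurdisul > seengurdisul > seenkurdisul > seinkurdisul > heinkurdisul > heenkurdesul  (by vowel merger, unconditioned shift, h-loss, unconditioned shift, pre-nasal raising, debuccalisation, vowel merger)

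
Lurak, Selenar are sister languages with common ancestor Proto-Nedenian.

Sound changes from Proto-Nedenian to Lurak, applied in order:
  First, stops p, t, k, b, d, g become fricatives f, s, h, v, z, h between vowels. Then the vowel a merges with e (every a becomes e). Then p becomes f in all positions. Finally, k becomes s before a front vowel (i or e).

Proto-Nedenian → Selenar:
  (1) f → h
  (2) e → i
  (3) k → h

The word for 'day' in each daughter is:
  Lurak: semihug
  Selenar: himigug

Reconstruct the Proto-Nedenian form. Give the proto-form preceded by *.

*kemigug

Position 5: Lurak has h, Selenar has g. Selenar preserves g here (none of its changes turn any other segment into g), so the proto-segment is *g.
Position 1: Lurak has s, Selenar has h. Taking the neighbouring segments as reconstructed: Lurak s could go back to *k or *s; Selenar h could go back to *k or *f or *h — the one source consistent with every daughter is *k.
Position 2: Lurak has e, Selenar has i. Taking the neighbouring segments as reconstructed: Lurak e could go back to *a or *e; Selenar i could go back to *e or *i — the one source consistent with every daughter is *e.
Verify the candidate proto-form against each daughter:
Lurak: *kemigug
  kemigug → kemihug   [intervocalic lenition]
  kemihug (rule 2 does not apply)
  kemihug (rule 3 does not apply)
  kemihug → semihug   [palatalisation]
  giving Lurak semihug.
Selenar: *kemigug > kimigug > himigug  (by vowel merger, unconditioned shift)
Only *kemigug yields all of Lurak semihug, Selenar himigug.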